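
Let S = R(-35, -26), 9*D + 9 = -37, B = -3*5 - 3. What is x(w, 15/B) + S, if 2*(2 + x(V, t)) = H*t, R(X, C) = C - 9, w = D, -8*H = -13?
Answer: -3617/96 ≈ -37.677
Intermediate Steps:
B = -18 (B = -15 - 3 = -18)
H = 13/8 (H = -⅛*(-13) = 13/8 ≈ 1.6250)
D = -46/9 (D = -1 + (⅑)*(-37) = -1 - 37/9 = -46/9 ≈ -5.1111)
w = -46/9 ≈ -5.1111
R(X, C) = -9 + C
x(V, t) = -2 + 13*t/16 (x(V, t) = -2 + (13*t/8)/2 = -2 + 13*t/16)
S = -35 (S = -9 - 26 = -35)
x(w, 15/B) + S = (-2 + 13*(15/(-18))/16) - 35 = (-2 + 13*(15*(-1/18))/16) - 35 = (-2 + (13/16)*(-⅚)) - 35 = (-2 - 65/96) - 35 = -257/96 - 35 = -3617/96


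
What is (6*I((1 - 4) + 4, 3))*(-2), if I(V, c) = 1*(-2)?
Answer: 24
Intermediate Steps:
I(V, c) = -2
(6*I((1 - 4) + 4, 3))*(-2) = (6*(-2))*(-2) = -12*(-2) = 24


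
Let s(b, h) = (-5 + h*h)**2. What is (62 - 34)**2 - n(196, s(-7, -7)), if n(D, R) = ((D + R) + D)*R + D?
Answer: -4506420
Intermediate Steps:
s(b, h) = (-5 + h**2)**2
n(D, R) = D + R*(R + 2*D) (n(D, R) = (R + 2*D)*R + D = R*(R + 2*D) + D = D + R*(R + 2*D))
(62 - 34)**2 - n(196, s(-7, -7)) = (62 - 34)**2 - (196 + ((-5 + (-7)**2)**2)**2 + 2*196*(-5 + (-7)**2)**2) = 28**2 - (196 + ((-5 + 49)**2)**2 + 2*196*(-5 + 49)**2) = 784 - (196 + (44**2)**2 + 2*196*44**2) = 784 - (196 + 1936**2 + 2*196*1936) = 784 - (196 + 3748096 + 758912) = 784 - 1*4507204 = 784 - 4507204 = -4506420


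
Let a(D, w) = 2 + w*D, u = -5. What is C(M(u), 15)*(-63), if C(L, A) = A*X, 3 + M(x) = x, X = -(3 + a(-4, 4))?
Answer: -10395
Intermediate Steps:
a(D, w) = 2 + D*w
X = 11 (X = -(3 + (2 - 4*4)) = -(3 + (2 - 16)) = -(3 - 14) = -1*(-11) = 11)
M(x) = -3 + x
C(L, A) = 11*A (C(L, A) = A*11 = 11*A)
C(M(u), 15)*(-63) = (11*15)*(-63) = 165*(-63) = -10395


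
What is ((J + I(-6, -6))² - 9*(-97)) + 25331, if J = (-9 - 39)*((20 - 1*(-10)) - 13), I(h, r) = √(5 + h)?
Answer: 692059 - 1632*I ≈ 6.9206e+5 - 1632.0*I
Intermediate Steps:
J = -816 (J = -48*((20 + 10) - 13) = -48*(30 - 13) = -48*17 = -816)
((J + I(-6, -6))² - 9*(-97)) + 25331 = ((-816 + √(5 - 6))² - 9*(-97)) + 25331 = ((-816 + √(-1))² + 873) + 25331 = ((-816 + I)² + 873) + 25331 = (873 + (-816 + I)²) + 25331 = 26204 + (-816 + I)²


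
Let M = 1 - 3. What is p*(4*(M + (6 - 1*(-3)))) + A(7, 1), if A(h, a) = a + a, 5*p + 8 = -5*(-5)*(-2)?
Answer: -1614/5 ≈ -322.80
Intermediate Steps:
p = -58/5 (p = -8/5 + (-5*(-5)*(-2))/5 = -8/5 + (25*(-2))/5 = -8/5 + (⅕)*(-50) = -8/5 - 10 = -58/5 ≈ -11.600)
M = -2
A(h, a) = 2*a
p*(4*(M + (6 - 1*(-3)))) + A(7, 1) = -232*(-2 + (6 - 1*(-3)))/5 + 2*1 = -232*(-2 + (6 + 3))/5 + 2 = -232*(-2 + 9)/5 + 2 = -232*7/5 + 2 = -58/5*28 + 2 = -1624/5 + 2 = -1614/5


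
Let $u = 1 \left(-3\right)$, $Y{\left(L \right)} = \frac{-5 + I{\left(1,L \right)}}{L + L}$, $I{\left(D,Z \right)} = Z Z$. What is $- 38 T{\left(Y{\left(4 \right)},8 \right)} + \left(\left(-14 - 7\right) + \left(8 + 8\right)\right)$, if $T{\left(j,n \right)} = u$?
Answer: $109$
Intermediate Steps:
$I{\left(D,Z \right)} = Z^{2}$
$Y{\left(L \right)} = \frac{-5 + L^{2}}{2 L}$ ($Y{\left(L \right)} = \frac{-5 + L^{2}}{L + L} = \frac{-5 + L^{2}}{2 L}$)
$u = -3$
$T{\left(j,n \right)} = -3$
$- 38 T{\left(Y{\left(4 \right)},8 \right)} + \left(\left(-14 - 7\right) + \left(8 + 8\right)\right) = \left(-38\right) \left(-3\right) + \left(\left(-14 - 7\right) + \left(8 + 8\right)\right) = 114 + \left(-21 + 16\right) = 114 - 5 = 109$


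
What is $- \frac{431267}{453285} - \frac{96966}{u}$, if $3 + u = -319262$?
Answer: $- \frac{18747045089}{28943607105} \approx -0.64771$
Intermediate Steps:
$u = -319265$ ($u = -3 - 319262 = -319265$)
$- \frac{431267}{453285} - \frac{96966}{u} = - \frac{431267}{453285} - \frac{96966}{-319265} = \left(-431267\right) \frac{1}{453285} - - \frac{96966}{319265} = - \frac{431267}{453285} + \frac{96966}{319265} = - \frac{18747045089}{28943607105}$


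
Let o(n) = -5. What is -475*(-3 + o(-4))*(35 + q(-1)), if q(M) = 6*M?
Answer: 110200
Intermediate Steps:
-475*(-3 + o(-4))*(35 + q(-1)) = -475*(-3 - 5)*(35 + 6*(-1)) = -(-3800)*(35 - 6) = -(-3800)*29 = -475*(-232) = 110200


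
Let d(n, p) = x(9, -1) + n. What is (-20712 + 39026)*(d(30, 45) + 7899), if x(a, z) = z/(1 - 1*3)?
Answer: 145220863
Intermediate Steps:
x(a, z) = -z/2 (x(a, z) = z/(1 - 3) = z/(-2) = z*(-½) = -z/2)
d(n, p) = ½ + n (d(n, p) = -½*(-1) + n = ½ + n)
(-20712 + 39026)*(d(30, 45) + 7899) = (-20712 + 39026)*((½ + 30) + 7899) = 18314*(61/2 + 7899) = 18314*(15859/2) = 145220863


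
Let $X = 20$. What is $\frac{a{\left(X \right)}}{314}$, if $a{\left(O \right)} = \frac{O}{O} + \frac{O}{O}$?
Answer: $\frac{1}{157} \approx 0.0063694$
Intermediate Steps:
$a{\left(O \right)} = 2$ ($a{\left(O \right)} = 1 + 1 = 2$)
$\frac{a{\left(X \right)}}{314} = \frac{2}{314} = 2 \cdot \frac{1}{314} = \frac{1}{157}$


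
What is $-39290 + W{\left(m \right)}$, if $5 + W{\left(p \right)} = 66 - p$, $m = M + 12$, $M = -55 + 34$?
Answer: $-39220$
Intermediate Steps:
$M = -21$
$m = -9$ ($m = -21 + 12 = -9$)
$W{\left(p \right)} = 61 - p$ ($W{\left(p \right)} = -5 - \left(-66 + p\right) = 61 - p$)
$-39290 + W{\left(m \right)} = -39290 + \left(61 - -9\right) = -39290 + \left(61 + 9\right) = -39290 + 70 = -39220$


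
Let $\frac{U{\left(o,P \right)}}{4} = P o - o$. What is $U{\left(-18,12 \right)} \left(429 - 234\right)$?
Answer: $-154440$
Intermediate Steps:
$U{\left(o,P \right)} = - 4 o + 4 P o$ ($U{\left(o,P \right)} = 4 \left(P o - o\right) = 4 \left(- o + P o\right) = - 4 o + 4 P o$)
$U{\left(-18,12 \right)} \left(429 - 234\right) = 4 \left(-18\right) \left(-1 + 12\right) \left(429 - 234\right) = 4 \left(-18\right) 11 \cdot 195 = \left(-792\right) 195 = -154440$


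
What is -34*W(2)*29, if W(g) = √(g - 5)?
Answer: -986*I*√3 ≈ -1707.8*I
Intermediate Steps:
W(g) = √(-5 + g)
-34*W(2)*29 = -34*√(-5 + 2)*29 = -34*I*√3*29 = -986*I*√3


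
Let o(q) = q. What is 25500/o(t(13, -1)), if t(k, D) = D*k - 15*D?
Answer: 12750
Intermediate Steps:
t(k, D) = -15*D + D*k
25500/o(t(13, -1)) = 25500/((-(-15 + 13))) = 25500/((-1*(-2))) = 25500/2 = 25500*(½) = 12750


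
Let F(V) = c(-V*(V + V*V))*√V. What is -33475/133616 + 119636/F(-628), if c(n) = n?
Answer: -33475/133616 - 2719*I*√157/1764671208 ≈ -0.25053 - 1.9306e-5*I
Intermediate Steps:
F(V) = -V^(3/2)*(V + V²) (F(V) = (-V*(V + V*V))*√V = (-V*(V + V²))*√V = -V^(3/2)*(V + V²))
-33475/133616 + 119636/F(-628) = -33475/133616 + 119636/(((-628)^(5/2)*(-1 - 1*(-628)))) = -33475*1/133616 + 119636/(((788768*I*√157)*(-1 + 628))) = -33475/133616 + 119636/(((788768*I*√157)*627)) = -33475/133616 + 119636/((494557536*I*√157)) = -33475/133616 + 119636*(-I*√157/77645533152) = -33475/133616 - 2719*I*√157/1764671208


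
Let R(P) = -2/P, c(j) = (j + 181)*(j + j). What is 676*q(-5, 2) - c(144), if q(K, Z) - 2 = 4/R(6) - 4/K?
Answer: -499096/5 ≈ -99819.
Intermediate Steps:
c(j) = 2*j*(181 + j) (c(j) = (181 + j)*(2*j) = 2*j*(181 + j))
q(K, Z) = -10 - 4/K (q(K, Z) = 2 + (4/((-2/6)) - 4/K) = 2 + (4/((-2*⅙)) - 4/K) = 2 + (4/(-⅓) - 4/K) = 2 + (4*(-3) - 4/K) = 2 + (-12 - 4/K) = -10 - 4/K)
676*q(-5, 2) - c(144) = 676*(-10 - 4/(-5)) - 2*144*(181 + 144) = 676*(-10 - 4*(-⅕)) - 2*144*325 = 676*(-10 + ⅘) - 1*93600 = 676*(-46/5) - 93600 = -31096/5 - 93600 = -499096/5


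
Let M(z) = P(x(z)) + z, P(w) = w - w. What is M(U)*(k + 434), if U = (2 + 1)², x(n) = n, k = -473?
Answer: -351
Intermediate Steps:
U = 9 (U = 3² = 9)
P(w) = 0
M(z) = z (M(z) = 0 + z = z)
M(U)*(k + 434) = 9*(-473 + 434) = 9*(-39) = -351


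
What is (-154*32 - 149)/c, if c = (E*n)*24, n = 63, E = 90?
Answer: -5077/136080 ≈ -0.037309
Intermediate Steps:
c = 136080 (c = (90*63)*24 = 5670*24 = 136080)
(-154*32 - 149)/c = (-154*32 - 149)/136080 = (-4928 - 149)*(1/136080) = -5077*1/136080 = -5077/136080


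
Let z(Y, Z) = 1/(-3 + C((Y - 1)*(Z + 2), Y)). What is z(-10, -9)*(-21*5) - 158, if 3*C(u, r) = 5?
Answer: -317/4 ≈ -79.250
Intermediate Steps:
C(u, r) = 5/3 (C(u, r) = (⅓)*5 = 5/3)
z(Y, Z) = -¾ (z(Y, Z) = 1/(-3 + 5/3) = 1/(-4/3) = -¾)
z(-10, -9)*(-21*5) - 158 = -(-63)*5/4 - 158 = -¾*(-105) - 158 = 315/4 - 158 = -317/4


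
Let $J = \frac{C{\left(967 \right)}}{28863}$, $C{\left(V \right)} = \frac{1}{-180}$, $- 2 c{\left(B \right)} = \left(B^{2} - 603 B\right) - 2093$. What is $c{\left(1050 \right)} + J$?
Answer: $- \frac{1213779491191}{5195340} \approx -2.3363 \cdot 10^{5}$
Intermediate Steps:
$c{\left(B \right)} = \frac{2093}{2} - \frac{B^{2}}{2} + \frac{603 B}{2}$ ($c{\left(B \right)} = - \frac{\left(B^{2} - 603 B\right) - 2093}{2} = - \frac{-2093 + B^{2} - 603 B}{2} = \frac{2093}{2} - \frac{B^{2}}{2} + \frac{603 B}{2}$)
$C{\left(V \right)} = - \frac{1}{180}$
$J = - \frac{1}{5195340}$ ($J = - \frac{1}{180 \cdot 28863} = \left(- \frac{1}{180}\right) \frac{1}{28863} = - \frac{1}{5195340} \approx -1.9248 \cdot 10^{-7}$)
$c{\left(1050 \right)} + J = \left(\frac{2093}{2} - \frac{1050^{2}}{2} + \frac{603}{2} \cdot 1050\right) - \frac{1}{5195340} = \left(\frac{2093}{2} - 551250 + 316575\right) - \frac{1}{5195340} = - \frac{467257}{2} - \frac{1}{5195340} = - \frac{1213779491191}{5195340}$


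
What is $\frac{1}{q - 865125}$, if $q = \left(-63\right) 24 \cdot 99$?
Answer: $- \frac{1}{1014813} \approx -9.854 \cdot 10^{-7}$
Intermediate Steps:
$q = -149688$ ($q = \left(-1512\right) 99 = -149688$)
$\frac{1}{q - 865125} = \frac{1}{-149688 - 865125} = \frac{1}{-1014813} = - \frac{1}{1014813}$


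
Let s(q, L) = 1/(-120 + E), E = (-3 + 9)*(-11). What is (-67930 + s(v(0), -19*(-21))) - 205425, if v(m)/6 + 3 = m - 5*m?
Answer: -50844031/186 ≈ -2.7336e+5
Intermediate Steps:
E = -66 (E = 6*(-11) = -66)
v(m) = -18 - 24*m (v(m) = -18 + 6*(m - 5*m) = -18 + 6*(-4*m) = -18 - 24*m)
s(q, L) = -1/186 (s(q, L) = 1/(-120 - 66) = 1/(-186) = -1/186)
(-67930 + s(v(0), -19*(-21))) - 205425 = (-67930 - 1/186) - 205425 = -12634981/186 - 205425 = -50844031/186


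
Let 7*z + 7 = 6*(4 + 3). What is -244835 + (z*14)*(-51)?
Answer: -248405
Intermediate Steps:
z = 5 (z = -1 + (6*(4 + 3))/7 = -1 + (6*7)/7 = -1 + (⅐)*42 = -1 + 6 = 5)
-244835 + (z*14)*(-51) = -244835 + (5*14)*(-51) = -244835 + 70*(-51) = -244835 - 3570 = -248405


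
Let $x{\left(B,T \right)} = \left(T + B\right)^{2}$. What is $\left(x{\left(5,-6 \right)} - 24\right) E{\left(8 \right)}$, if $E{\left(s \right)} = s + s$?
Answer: $-368$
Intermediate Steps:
$x{\left(B,T \right)} = \left(B + T\right)^{2}$
$E{\left(s \right)} = 2 s$
$\left(x{\left(5,-6 \right)} - 24\right) E{\left(8 \right)} = \left(\left(5 - 6\right)^{2} - 24\right) 2 \cdot 8 = \left(\left(-1\right)^{2} - 24\right) 16 = \left(1 - 24\right) 16 = \left(-23\right) 16 = -368$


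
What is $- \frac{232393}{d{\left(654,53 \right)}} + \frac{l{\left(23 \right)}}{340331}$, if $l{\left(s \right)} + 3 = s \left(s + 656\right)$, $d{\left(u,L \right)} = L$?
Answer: $- \frac{79089714541}{18037543} \approx -4384.7$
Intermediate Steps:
$l{\left(s \right)} = -3 + s \left(656 + s\right)$ ($l{\left(s \right)} = -3 + s \left(s + 656\right) = -3 + s \left(656 + s\right)$)
$- \frac{232393}{d{\left(654,53 \right)}} + \frac{l{\left(23 \right)}}{340331} = - \frac{232393}{53} + \frac{-3 + 23^{2} + 656 \cdot 23}{340331} = \left(-232393\right) \frac{1}{53} + \left(-3 + 529 + 15088\right) \frac{1}{340331} = - \frac{232393}{53} + 15614 \cdot \frac{1}{340331} = - \frac{232393}{53} + \frac{15614}{340331} = - \frac{79089714541}{18037543}$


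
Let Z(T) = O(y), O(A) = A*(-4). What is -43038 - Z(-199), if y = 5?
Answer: -43018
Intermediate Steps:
O(A) = -4*A
Z(T) = -20 (Z(T) = -4*5 = -20)
-43038 - Z(-199) = -43038 - 1*(-20) = -43038 + 20 = -43018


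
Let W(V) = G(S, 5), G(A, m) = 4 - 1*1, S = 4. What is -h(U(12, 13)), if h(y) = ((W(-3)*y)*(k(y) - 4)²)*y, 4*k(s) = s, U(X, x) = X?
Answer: -432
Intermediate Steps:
k(s) = s/4
G(A, m) = 3 (G(A, m) = 4 - 1 = 3)
W(V) = 3
h(y) = 3*y²*(-4 + y/4)² (h(y) = ((3*y)*(y/4 - 4)²)*y = ((3*y)*(-4 + y/4)²)*y = (3*y*(-4 + y/4)²)*y = 3*y²*(-4 + y/4)²)
-h(U(12, 13)) = -3*12²*(-16 + 12)²/16 = -3*144*(-4)²/16 = -3*144*16/16 = -1*432 = -432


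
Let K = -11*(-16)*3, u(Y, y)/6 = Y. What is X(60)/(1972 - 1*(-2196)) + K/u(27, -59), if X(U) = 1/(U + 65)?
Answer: 45848027/14067000 ≈ 3.2593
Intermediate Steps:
u(Y, y) = 6*Y
K = 528 (K = 176*3 = 528)
X(U) = 1/(65 + U)
X(60)/(1972 - 1*(-2196)) + K/u(27, -59) = 1/((65 + 60)*(1972 - 1*(-2196))) + 528/((6*27)) = 1/(125*(1972 + 2196)) + 528/162 = (1/125)/4168 + 528*(1/162) = (1/125)*(1/4168) + 88/27 = 1/521000 + 88/27 = 45848027/14067000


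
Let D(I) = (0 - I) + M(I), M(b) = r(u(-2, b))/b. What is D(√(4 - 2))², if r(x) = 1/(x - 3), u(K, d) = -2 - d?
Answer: 2603/1058 - 51*√2/529 ≈ 2.3240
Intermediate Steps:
r(x) = 1/(-3 + x)
M(b) = 1/(b*(-5 - b)) (M(b) = 1/((-3 + (-2 - b))*b) = 1/((-5 - b)*b) = 1/(b*(-5 - b)))
D(I) = -I - 1/(I*(5 + I)) (D(I) = (0 - I) - 1/(I*(5 + I)) = -I - 1/(I*(5 + I)))
D(√(4 - 2))² = ((-1 + (√(4 - 2))²*(-5 - √(4 - 2)))/((√(4 - 2))*(5 + √(4 - 2))))² = ((-1 + (√2)²*(-5 - √2))/((√2)*(5 + √2)))² = ((√2/2)*(-1 + 2*(-5 - √2))/(5 + √2))² = ((√2/2)*(-1 + (-10 - 2*√2))/(5 + √2))² = ((√2/2)*(-11 - 2*√2)/(5 + √2))² = (√2*(-11 - 2*√2)/(2*(5 + √2)))² = (-11 - 2*√2)²/(2*(5 + √2)²)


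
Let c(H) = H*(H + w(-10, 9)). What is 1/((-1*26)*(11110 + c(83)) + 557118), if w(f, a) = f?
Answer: 1/110724 ≈ 9.0315e-6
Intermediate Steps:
c(H) = H*(-10 + H) (c(H) = H*(H - 10) = H*(-10 + H))
1/((-1*26)*(11110 + c(83)) + 557118) = 1/((-1*26)*(11110 + 83*(-10 + 83)) + 557118) = 1/(-26*(11110 + 83*73) + 557118) = 1/(-26*(11110 + 6059) + 557118) = 1/(-26*17169 + 557118) = 1/(-446394 + 557118) = 1/110724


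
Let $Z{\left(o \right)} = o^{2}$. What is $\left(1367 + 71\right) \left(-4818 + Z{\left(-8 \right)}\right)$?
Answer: $-6836252$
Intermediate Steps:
$\left(1367 + 71\right) \left(-4818 + Z{\left(-8 \right)}\right) = \left(1367 + 71\right) \left(-4818 + \left(-8\right)^{2}\right) = 1438 \left(-4818 + 64\right) = 1438 \left(-4754\right) = -6836252$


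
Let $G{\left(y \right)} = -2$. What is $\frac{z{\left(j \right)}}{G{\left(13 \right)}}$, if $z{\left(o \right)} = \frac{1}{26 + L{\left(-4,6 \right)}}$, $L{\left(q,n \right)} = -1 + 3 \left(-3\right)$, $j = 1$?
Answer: $- \frac{1}{32} \approx -0.03125$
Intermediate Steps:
$L{\left(q,n \right)} = -10$ ($L{\left(q,n \right)} = -1 - 9 = -10$)
$z{\left(o \right)} = \frac{1}{16}$ ($z{\left(o \right)} = \frac{1}{26 - 10} = \frac{1}{16}$)
$\frac{z{\left(j \right)}}{G{\left(13 \right)}} = \frac{1}{16 \left(-2\right)} = \frac{1}{16} \left(- \frac{1}{2}\right) = - \frac{1}{32}$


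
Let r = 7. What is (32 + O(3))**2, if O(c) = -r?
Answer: 625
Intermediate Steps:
O(c) = -7 (O(c) = -1*7 = -7)
(32 + O(3))**2 = (32 - 7)**2 = 25**2 = 625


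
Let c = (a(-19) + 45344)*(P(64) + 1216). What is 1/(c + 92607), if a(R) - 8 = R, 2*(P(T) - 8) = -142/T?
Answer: 64/3553914093 ≈ 1.8008e-8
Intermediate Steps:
P(T) = 8 - 71/T (P(T) = 8 + (-142/T)/2 = 8 - 71/T)
a(R) = 8 + R
c = 3547987245/64 (c = ((8 - 19) + 45344)*((8 - 71/64) + 1216) = (-11 + 45344)*((8 - 71*1/64) + 1216) = 45333*((8 - 71/64) + 1216) = 45333*(441/64 + 1216) = 45333*(78265/64) = 3547987245/64 ≈ 5.5437e+7)
1/(c + 92607) = 1/(3547987245/64 + 92607) = 1/(3553914093/64) = 64/3553914093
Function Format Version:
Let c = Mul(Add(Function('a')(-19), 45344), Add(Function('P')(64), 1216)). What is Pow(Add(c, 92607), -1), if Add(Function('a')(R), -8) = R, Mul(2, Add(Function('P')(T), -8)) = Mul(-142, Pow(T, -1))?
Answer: Rational(64, 3553914093) ≈ 1.8008e-8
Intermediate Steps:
Function('P')(T) = Add(8, Mul(-71, Pow(T, -1))) (Function('P')(T) = Add(8, Mul(Rational(1, 2), Mul(-142, Pow(T, -1)))) = Add(8, Mul(-71, Pow(T, -1))))
Function('a')(R) = Add(8, R)
c = Rational(3547987245, 64) (c = Mul(Add(Add(8, -19), 45344), Add(Add(8, Mul(-71, Pow(64, -1))), 1216)) = Mul(Add(-11, 45344), Add(Add(8, Mul(-71, Rational(1, 64))), 1216)) = Mul(45333, Add(Add(8, Rational(-71, 64)), 1216)) = Mul(45333, Add(Rational(441, 64), 1216)) = Mul(45333, Rational(78265, 64)) = Rational(3547987245, 64) ≈ 5.5437e+7)
Pow(Add(c, 92607), -1) = Pow(Add(Rational(3547987245, 64), 92607), -1) = Pow(Rational(3553914093, 64), -1) = Rational(64, 3553914093)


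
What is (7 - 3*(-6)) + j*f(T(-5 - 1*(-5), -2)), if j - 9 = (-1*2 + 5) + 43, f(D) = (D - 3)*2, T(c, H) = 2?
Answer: -85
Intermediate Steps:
f(D) = -6 + 2*D (f(D) = (-3 + D)*2 = -6 + 2*D)
j = 55 (j = 9 + ((-1*2 + 5) + 43) = 9 + ((-2 + 5) + 43) = 9 + (3 + 43) = 9 + 46 = 55)
(7 - 3*(-6)) + j*f(T(-5 - 1*(-5), -2)) = (7 - 3*(-6)) + 55*(-6 + 2*2) = (7 + 18) + 55*(-6 + 4) = 25 + 55*(-2) = 25 - 110 = -85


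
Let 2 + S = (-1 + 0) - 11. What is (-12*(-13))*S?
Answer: -2184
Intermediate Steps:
S = -14 (S = -2 + ((-1 + 0) - 11) = -2 + (-1 - 11) = -2 - 12 = -14)
(-12*(-13))*S = -12*(-13)*(-14) = 156*(-14) = -2184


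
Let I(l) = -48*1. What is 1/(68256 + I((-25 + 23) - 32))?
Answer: 1/68208 ≈ 1.4661e-5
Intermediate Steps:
I(l) = -48
1/(68256 + I((-25 + 23) - 32)) = 1/(68256 - 48) = 1/68208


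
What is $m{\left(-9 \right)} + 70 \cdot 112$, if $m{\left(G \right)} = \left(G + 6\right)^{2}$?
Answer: $7849$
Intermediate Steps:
$m{\left(G \right)} = \left(6 + G\right)^{2}$
$m{\left(-9 \right)} + 70 \cdot 112 = \left(6 - 9\right)^{2} + 70 \cdot 112 = \left(-3\right)^{2} + 7840 = 9 + 7840 = 7849$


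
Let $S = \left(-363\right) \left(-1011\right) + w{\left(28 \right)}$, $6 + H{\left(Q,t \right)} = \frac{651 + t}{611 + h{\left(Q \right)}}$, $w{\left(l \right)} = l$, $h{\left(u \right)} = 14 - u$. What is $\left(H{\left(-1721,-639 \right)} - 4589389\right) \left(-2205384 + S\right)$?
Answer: $\frac{194050400872577}{23} \approx 8.437 \cdot 10^{12}$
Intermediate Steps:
$H{\left(Q,t \right)} = -6 + \frac{651 + t}{625 - Q}$ ($H{\left(Q,t \right)} = -6 + \frac{651 + t}{611 - \left(-14 + Q\right)} = -6 + \frac{651 + t}{625 - Q}$)
$S = 367021$ ($S = \left(-363\right) \left(-1011\right) + 28 = 366993 + 28 = 367021$)
$\left(H{\left(-1721,-639 \right)} - 4589389\right) \left(-2205384 + S\right) = \left(\frac{3099 - -639 - -10326}{-625 - 1721} - 4589389\right) \left(-2205384 + 367021\right) = \left(\frac{3099 + 639 + 10326}{-2346} - 4589389\right) \left(-1838363\right) = \left(\left(- \frac{1}{2346}\right) 14064 - 4589389\right) \left(-1838363\right) = \left(- \frac{2344}{391} - 4589389\right) \left(-1838363\right) = \left(- \frac{1794453443}{391}\right) \left(-1838363\right) = \frac{194050400872577}{23}$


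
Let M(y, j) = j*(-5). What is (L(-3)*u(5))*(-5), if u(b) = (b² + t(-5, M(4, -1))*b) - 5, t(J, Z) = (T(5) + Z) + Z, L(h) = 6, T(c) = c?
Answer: -2850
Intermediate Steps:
M(y, j) = -5*j
t(J, Z) = 5 + 2*Z (t(J, Z) = (5 + Z) + Z = 5 + 2*Z)
u(b) = -5 + b² + 15*b (u(b) = (b² + (5 + 2*(-5*(-1)))*b) - 5 = (b² + (5 + 2*5)*b) - 5 = (b² + (5 + 10)*b) - 5 = (b² + 15*b) - 5 = -5 + b² + 15*b)
(L(-3)*u(5))*(-5) = (6*(-5 + 5² + 15*5))*(-5) = (6*(-5 + 25 + 75))*(-5) = (6*95)*(-5) = 570*(-5) = -2850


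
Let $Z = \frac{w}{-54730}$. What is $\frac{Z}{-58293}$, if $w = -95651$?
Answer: $- \frac{95651}{3190375890} \approx -2.9981 \cdot 10^{-5}$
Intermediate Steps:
$Z = \frac{95651}{54730}$ ($Z = - \frac{95651}{-54730} = \left(-95651\right) \left(- \frac{1}{54730}\right) = \frac{95651}{54730} \approx 1.7477$)
$\frac{Z}{-58293} = \frac{95651}{54730 \left(-58293\right)} = \frac{95651}{54730} \left(- \frac{1}{58293}\right) = - \frac{95651}{3190375890}$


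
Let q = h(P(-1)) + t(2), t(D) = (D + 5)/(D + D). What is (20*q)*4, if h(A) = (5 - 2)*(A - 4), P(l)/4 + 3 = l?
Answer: -4660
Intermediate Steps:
P(l) = -12 + 4*l
h(A) = -12 + 3*A (h(A) = 3*(-4 + A) = -12 + 3*A)
t(D) = (5 + D)/(2*D) (t(D) = (5 + D)/((2*D)) = (5 + D)*(1/(2*D)) = (5 + D)/(2*D))
q = -233/4 (q = (-12 + 3*(-12 + 4*(-1))) + (1/2)*(5 + 2)/2 = (-12 + 3*(-12 - 4)) + (1/2)*(1/2)*7 = (-12 + 3*(-16)) + 7/4 = (-12 - 48) + 7/4 = -60 + 7/4 = -233/4 ≈ -58.250)
(20*q)*4 = (20*(-233/4))*4 = -1165*4 = -4660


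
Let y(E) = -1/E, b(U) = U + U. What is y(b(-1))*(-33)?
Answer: -33/2 ≈ -16.500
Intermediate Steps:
b(U) = 2*U
y(b(-1))*(-33) = -1/(2*(-1))*(-33) = -1/(-2)*(-33) = -1*(-½)*(-33) = (½)*(-33) = -33/2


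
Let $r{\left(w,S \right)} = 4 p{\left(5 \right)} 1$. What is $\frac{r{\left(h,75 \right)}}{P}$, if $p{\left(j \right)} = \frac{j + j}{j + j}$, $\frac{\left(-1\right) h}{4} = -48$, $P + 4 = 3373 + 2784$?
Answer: $\frac{4}{6153} \approx 0.00065009$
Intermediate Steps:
$P = 6153$ ($P = -4 + \left(3373 + 2784\right) = -4 + 6157 = 6153$)
$h = 192$ ($h = \left(-4\right) \left(-48\right) = 192$)
$p{\left(j \right)} = 1$ ($p{\left(j \right)} = \frac{2 j}{2 j} = 2 j \frac{1}{2 j} = 1$)
$r{\left(w,S \right)} = 4$ ($r{\left(w,S \right)} = 4 \cdot 1 \cdot 1 = 4 \cdot 1 = 4$)
$\frac{r{\left(h,75 \right)}}{P} = \frac{4}{6153}$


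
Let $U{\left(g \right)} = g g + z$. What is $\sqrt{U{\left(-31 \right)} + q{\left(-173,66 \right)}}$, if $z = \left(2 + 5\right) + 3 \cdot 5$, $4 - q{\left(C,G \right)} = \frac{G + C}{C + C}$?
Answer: $\frac{\sqrt{118122670}}{346} \approx 31.412$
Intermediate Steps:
$q{\left(C,G \right)} = 4 - \frac{C + G}{2 C}$ ($q{\left(C,G \right)} = 4 - \frac{G + C}{C + C} = 4 - \frac{C + G}{2 C}$)
$z = 22$ ($z = 7 + 15 = 22$)
$U{\left(g \right)} = 22 + g^{2}$ ($U{\left(g \right)} = g g + 22 = g^{2} + 22 = 22 + g^{2}$)
$\sqrt{U{\left(-31 \right)} + q{\left(-173,66 \right)}} = \sqrt{\left(22 + \left(-31\right)^{2}\right) + \frac{\left(-1\right) 66 + 7 \left(-173\right)}{2 \left(-173\right)}} = \sqrt{\left(22 + 961\right) + \frac{1}{2} \left(- \frac{1}{173}\right) \left(-66 - 1211\right)} = \sqrt{983 + \frac{1}{2} \left(- \frac{1}{173}\right) \left(-1277\right)} = \sqrt{983 + \frac{1277}{346}} = \sqrt{\frac{341395}{346}} = \frac{\sqrt{118122670}}{346}$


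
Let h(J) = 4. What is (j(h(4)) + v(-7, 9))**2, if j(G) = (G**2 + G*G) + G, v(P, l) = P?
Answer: 841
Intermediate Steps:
j(G) = G + 2*G**2 (j(G) = (G**2 + G**2) + G = 2*G**2 + G = G + 2*G**2)
(j(h(4)) + v(-7, 9))**2 = (4*(1 + 2*4) - 7)**2 = (4*(1 + 8) - 7)**2 = (4*9 - 7)**2 = (36 - 7)**2 = 29**2 = 841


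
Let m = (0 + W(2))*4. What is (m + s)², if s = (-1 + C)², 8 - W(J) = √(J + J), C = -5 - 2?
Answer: 7744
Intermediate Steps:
C = -7
W(J) = 8 - √2*√J (W(J) = 8 - √(J + J) = 8 - √(2*J) = 8 - √2*√J)
m = 24 (m = (0 + (8 - √2*√2))*4 = (0 + (8 - 2))*4 = (0 + 6)*4 = 6*4 = 24)
s = 64 (s = (-1 - 7)² = (-8)² = 64)
(m + s)² = (24 + 64)² = 88² = 7744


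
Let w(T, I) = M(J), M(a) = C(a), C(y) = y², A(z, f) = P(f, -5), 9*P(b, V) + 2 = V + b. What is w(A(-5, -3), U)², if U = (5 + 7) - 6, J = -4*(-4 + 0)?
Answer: 65536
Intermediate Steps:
P(b, V) = -2/9 + V/9 + b/9 (P(b, V) = -2/9 + (V + b)/9 = -2/9 + (V/9 + b/9) = -2/9 + V/9 + b/9)
A(z, f) = -7/9 + f/9 (A(z, f) = -2/9 + (⅑)*(-5) + f/9 = -2/9 - 5/9 + f/9 = -7/9 + f/9)
J = 16 (J = -4*(-4) = 16)
U = 6 (U = 12 - 6 = 6)
M(a) = a²
w(T, I) = 256 (w(T, I) = 16² = 256)
w(A(-5, -3), U)² = 256² = 65536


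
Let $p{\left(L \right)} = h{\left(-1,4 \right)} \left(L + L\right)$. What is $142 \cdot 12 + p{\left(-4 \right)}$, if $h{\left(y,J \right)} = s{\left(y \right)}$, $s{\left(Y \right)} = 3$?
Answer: $1680$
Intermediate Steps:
$h{\left(y,J \right)} = 3$
$p{\left(L \right)} = 6 L$ ($p{\left(L \right)} = 3 \left(L + L\right) = 3 \cdot 2 L = 6 L$)
$142 \cdot 12 + p{\left(-4 \right)} = 142 \cdot 12 + 6 \left(-4\right) = 1704 - 24 = 1680$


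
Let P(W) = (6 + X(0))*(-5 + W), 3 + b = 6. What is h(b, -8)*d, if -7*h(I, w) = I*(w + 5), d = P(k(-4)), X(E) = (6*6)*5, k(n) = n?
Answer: -15066/7 ≈ -2152.3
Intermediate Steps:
b = 3 (b = -3 + 6 = 3)
X(E) = 180 (X(E) = 36*5 = 180)
P(W) = -930 + 186*W (P(W) = (6 + 180)*(-5 + W) = 186*(-5 + W) = -930 + 186*W)
d = -1674 (d = -930 + 186*(-4) = -930 - 744 = -1674)
h(I, w) = -I*(5 + w)/7 (h(I, w) = -I*(w + 5)/7 = -I*(5 + w)/7)
h(b, -8)*d = -⅐*3*(5 - 8)*(-1674) = -⅐*3*(-3)*(-1674) = (9/7)*(-1674) = -15066/7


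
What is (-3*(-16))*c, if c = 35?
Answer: 1680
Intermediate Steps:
(-3*(-16))*c = -3*(-16)*35 = 48*35 = 1680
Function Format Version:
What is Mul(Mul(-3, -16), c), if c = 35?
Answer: 1680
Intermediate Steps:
Mul(Mul(-3, -16), c) = Mul(Mul(-3, -16), 35) = Mul(48, 35) = 1680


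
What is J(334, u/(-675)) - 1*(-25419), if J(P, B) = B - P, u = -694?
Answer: 16933069/675 ≈ 25086.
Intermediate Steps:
J(334, u/(-675)) - 1*(-25419) = (-694/(-675) - 1*334) - 1*(-25419) = (-694*(-1/675) - 334) + 25419 = (694/675 - 334) + 25419 = -224756/675 + 25419 = 16933069/675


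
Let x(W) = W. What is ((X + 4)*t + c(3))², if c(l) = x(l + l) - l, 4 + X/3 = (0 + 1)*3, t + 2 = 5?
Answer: 36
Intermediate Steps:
t = 3 (t = -2 + 5 = 3)
X = -3 (X = -12 + 3*((0 + 1)*3) = -12 + 3*(1*3) = -12 + 3*3 = -12 + 9 = -3)
c(l) = l (c(l) = (l + l) - l = 2*l - l = l)
((X + 4)*t + c(3))² = ((-3 + 4)*3 + 3)² = (1*3 + 3)² = (3 + 3)² = 6² = 36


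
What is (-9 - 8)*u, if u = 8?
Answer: -136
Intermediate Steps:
(-9 - 8)*u = (-9 - 8)*8 = -17*8 = -136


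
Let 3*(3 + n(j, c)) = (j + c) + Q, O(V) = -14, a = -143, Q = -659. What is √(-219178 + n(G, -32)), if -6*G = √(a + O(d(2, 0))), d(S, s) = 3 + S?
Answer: √(-7898808 - 2*I*√157)/6 ≈ 0.00074305 - 468.41*I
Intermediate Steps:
G = -I*√157/6 (G = -√(-143 - 14)/6 = -I*√157/6 ≈ -2.0883*I)
n(j, c) = -668/3 + c/3 + j/3 (n(j, c) = -3 + ((j + c) - 659)/3 = -3 + ((c + j) - 659)/3 = -3 + (-659 + c + j)/3 = -3 + (-659/3 + c/3 + j/3) = -668/3 + c/3 + j/3)
√(-219178 + n(G, -32)) = √(-219178 + (-668/3 + (⅓)*(-32) + (-I*√157/6)/3)) = √(-219178 + (-668/3 - 32/3 - I*√157/18)) = √(-219178 + (-700/3 - I*√157/18)) = √(-658234/3 - I*√157/18)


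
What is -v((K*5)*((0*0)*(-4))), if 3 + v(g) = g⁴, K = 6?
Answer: 3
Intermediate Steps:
v(g) = -3 + g⁴
-v((K*5)*((0*0)*(-4))) = -(-3 + ((6*5)*((0*0)*(-4)))⁴) = -(-3 + (30*(0*(-4)))⁴) = -(-3 + (30*0)⁴) = -(-3 + 0⁴) = -(-3 + 0) = -1*(-3) = 3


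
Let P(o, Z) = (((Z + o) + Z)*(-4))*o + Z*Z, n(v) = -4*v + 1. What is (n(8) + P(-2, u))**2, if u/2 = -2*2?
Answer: 12321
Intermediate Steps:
n(v) = 1 - 4*v
u = -8 (u = 2*(-2*2) = 2*(-4) = -8)
P(o, Z) = Z**2 + o*(-8*Z - 4*o) (P(o, Z) = ((o + 2*Z)*(-4))*o + Z**2 = (-8*Z - 4*o)*o + Z**2 = o*(-8*Z - 4*o) + Z**2 = Z**2 + o*(-8*Z - 4*o))
(n(8) + P(-2, u))**2 = ((1 - 4*8) + ((-8)**2 - 4*(-2)**2 - 8*(-8)*(-2)))**2 = ((1 - 32) + (64 - 4*4 - 128))**2 = (-31 + (64 - 16 - 128))**2 = (-31 - 80)**2 = (-111)**2 = 12321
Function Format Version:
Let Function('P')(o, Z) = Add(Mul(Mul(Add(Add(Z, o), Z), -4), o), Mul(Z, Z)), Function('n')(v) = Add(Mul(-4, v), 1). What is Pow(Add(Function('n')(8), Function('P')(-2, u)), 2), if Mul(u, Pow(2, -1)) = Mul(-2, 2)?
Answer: 12321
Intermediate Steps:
Function('n')(v) = Add(1, Mul(-4, v))
u = -8 (u = Mul(2, Mul(-2, 2)) = Mul(2, -4) = -8)
Function('P')(o, Z) = Add(Pow(Z, 2), Mul(o, Add(Mul(-8, Z), Mul(-4, o)))) (Function('P')(o, Z) = Add(Mul(Mul(Add(o, Mul(2, Z)), -4), o), Pow(Z, 2)) = Add(Mul(Add(Mul(-8, Z), Mul(-4, o)), o), Pow(Z, 2)) = Add(Mul(o, Add(Mul(-8, Z), Mul(-4, o))), Pow(Z, 2)) = Add(Pow(Z, 2), Mul(o, Add(Mul(-8, Z), Mul(-4, o)))))
Pow(Add(Function('n')(8), Function('P')(-2, u)), 2) = Pow(Add(Add(1, Mul(-4, 8)), Add(Pow(-8, 2), Mul(-4, Pow(-2, 2)), Mul(-8, -8, -2))), 2) = Pow(Add(Add(1, -32), Add(64, Mul(-4, 4), -128)), 2) = Pow(Add(-31, Add(64, -16, -128)), 2) = Pow(Add(-31, -80), 2) = Pow(-111, 2) = 12321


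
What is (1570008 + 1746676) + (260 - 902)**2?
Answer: 3728848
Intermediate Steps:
(1570008 + 1746676) + (260 - 902)**2 = 3316684 + (-642)**2 = 3316684 + 412164 = 3728848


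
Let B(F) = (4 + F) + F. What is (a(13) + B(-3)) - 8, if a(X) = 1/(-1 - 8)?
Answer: -91/9 ≈ -10.111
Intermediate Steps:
a(X) = -⅑ (a(X) = 1/(-9) = -⅑)
B(F) = 4 + 2*F
(a(13) + B(-3)) - 8 = (-⅑ + (4 + 2*(-3))) - 8 = (-⅑ + (4 - 6)) - 8 = (-⅑ - 2) - 8 = -19/9 - 8 = -91/9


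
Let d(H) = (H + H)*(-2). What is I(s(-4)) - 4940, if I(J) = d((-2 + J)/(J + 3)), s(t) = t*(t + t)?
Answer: -34604/7 ≈ -4943.4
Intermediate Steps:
s(t) = 2*t**2 (s(t) = t*(2*t) = 2*t**2)
d(H) = -4*H (d(H) = (2*H)*(-2) = -4*H)
I(J) = -4*(-2 + J)/(3 + J) (I(J) = -4*(-2 + J)/(J + 3) = -4*(-2 + J)/(3 + J))
I(s(-4)) - 4940 = 4*(2 - 2*(-4)**2)/(3 + 2*(-4)**2) - 4940 = 4*(2 - 2*16)/(3 + 2*16) - 4940 = 4*(2 - 1*32)/(3 + 32) - 4940 = 4*(2 - 32)/35 - 4940 = 4*(1/35)*(-30) - 4940 = -24/7 - 4940 = -34604/7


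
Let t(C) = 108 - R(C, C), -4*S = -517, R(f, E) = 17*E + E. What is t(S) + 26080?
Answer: 47723/2 ≈ 23862.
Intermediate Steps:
R(f, E) = 18*E
S = 517/4 (S = -1/4*(-517) = 517/4 ≈ 129.25)
t(C) = 108 - 18*C
t(S) + 26080 = (108 - 18*517/4) + 26080 = (108 - 4653/2) + 26080 = -4437/2 + 26080 = 47723/2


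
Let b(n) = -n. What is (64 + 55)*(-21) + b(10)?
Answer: -2509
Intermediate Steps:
(64 + 55)*(-21) + b(10) = (64 + 55)*(-21) - 1*10 = 119*(-21) - 10 = -2499 - 10 = -2509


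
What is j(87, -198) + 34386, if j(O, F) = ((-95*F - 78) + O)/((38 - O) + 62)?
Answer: 465837/13 ≈ 35834.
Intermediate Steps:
j(O, F) = (-78 + O - 95*F)/(100 - O) (j(O, F) = ((-78 - 95*F) + O)/(100 - O) = (-78 + O - 95*F)/(100 - O))
j(87, -198) + 34386 = (78 - 1*87 + 95*(-198))/(-100 + 87) + 34386 = (78 - 87 - 18810)/(-13) + 34386 = -1/13*(-18819) + 34386 = 18819/13 + 34386 = 465837/13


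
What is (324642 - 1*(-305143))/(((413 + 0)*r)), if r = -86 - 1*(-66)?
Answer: -125957/1652 ≈ -76.245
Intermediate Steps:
r = -20 (r = -86 + 66 = -20)
(324642 - 1*(-305143))/(((413 + 0)*r)) = (324642 - 1*(-305143))/(((413 + 0)*(-20))) = (324642 + 305143)/((413*(-20))) = 629785/(-8260) = 629785*(-1/8260) = -125957/1652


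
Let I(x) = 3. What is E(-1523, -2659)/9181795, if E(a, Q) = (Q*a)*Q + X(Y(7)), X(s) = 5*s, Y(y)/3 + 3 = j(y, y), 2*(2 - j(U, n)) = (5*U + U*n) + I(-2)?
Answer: -21536077261/18363590 ≈ -1172.8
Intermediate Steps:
j(U, n) = 1/2 - 5*U/2 - U*n/2 (j(U, n) = 2 - ((5*U + U*n) + 3)/2 = 2 - (3 + 5*U + U*n)/2 = 2 + (-3/2 - 5*U/2 - U*n/2) = 1/2 - 5*U/2 - U*n/2)
Y(y) = -15/2 - 15*y/2 - 3*y**2/2 (Y(y) = -9 + 3*(1/2 - 5*y/2 - y*y/2) = -9 + 3*(1/2 - 5*y/2 - y**2/2) = -9 + (3/2 - 15*y/2 - 3*y**2/2) = -15/2 - 15*y/2 - 3*y**2/2)
E(a, Q) = -1335/2 + a*Q**2 (E(a, Q) = (Q*a)*Q + 5*(-15/2 - 15/2*7 - 3/2*7**2) = a*Q**2 + 5*(-15/2 - 105/2 - 3/2*49) = a*Q**2 + 5*(-15/2 - 105/2 - 147/2) = a*Q**2 + 5*(-267/2) = a*Q**2 - 1335/2 = -1335/2 + a*Q**2)
E(-1523, -2659)/9181795 = (-1335/2 - 1523*(-2659)**2)/9181795 = (-1335/2 - 1523*7070281)*(1/9181795) = (-1335/2 - 10768037963)*(1/9181795) = -21536077261/2*1/9181795 = -21536077261/18363590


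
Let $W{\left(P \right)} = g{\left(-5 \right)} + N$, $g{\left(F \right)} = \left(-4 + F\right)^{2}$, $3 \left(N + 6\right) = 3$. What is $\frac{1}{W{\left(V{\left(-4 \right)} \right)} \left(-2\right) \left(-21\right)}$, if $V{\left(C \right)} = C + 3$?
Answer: $\frac{1}{3192} \approx 0.00031328$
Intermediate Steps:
$V{\left(C \right)} = 3 + C$
$N = -5$ ($N = -6 + \frac{1}{3} \cdot 3 = -6 + 1 = -5$)
$W{\left(P \right)} = 76$ ($W{\left(P \right)} = \left(-4 - 5\right)^{2} - 5 = \left(-9\right)^{2} - 5 = 81 - 5 = 76$)
$\frac{1}{W{\left(V{\left(-4 \right)} \right)} \left(-2\right) \left(-21\right)} = \frac{1}{76 \left(-2\right) \left(-21\right)} = \frac{1}{\left(-152\right) \left(-21\right)} = \frac{1}{3192}$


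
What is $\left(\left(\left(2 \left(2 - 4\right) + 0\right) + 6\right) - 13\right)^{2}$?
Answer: $121$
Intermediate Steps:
$\left(\left(\left(2 \left(2 - 4\right) + 0\right) + 6\right) - 13\right)^{2} = \left(\left(\left(2 \left(-2\right) + 0\right) + 6\right) - 13\right)^{2} = \left(\left(\left(-4 + 0\right) + 6\right) - 13\right)^{2} = \left(\left(-4 + 6\right) - 13\right)^{2} = \left(2 - 13\right)^{2} = \left(-11\right)^{2} = 121$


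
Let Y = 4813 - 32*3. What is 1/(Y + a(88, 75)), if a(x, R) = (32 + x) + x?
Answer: 1/4925 ≈ 0.00020305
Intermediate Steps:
a(x, R) = 32 + 2*x
Y = 4717 (Y = 4813 - 96 = 4717)
1/(Y + a(88, 75)) = 1/(4717 + (32 + 2*88)) = 1/(4717 + (32 + 176)) = 1/(4717 + 208) = 1/4925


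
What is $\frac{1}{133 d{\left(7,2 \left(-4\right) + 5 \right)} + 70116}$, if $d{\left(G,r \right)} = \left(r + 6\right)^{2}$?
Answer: $\frac{1}{71313} \approx 1.4023 \cdot 10^{-5}$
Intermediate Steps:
$d{\left(G,r \right)} = \left(6 + r\right)^{2}$
$\frac{1}{133 d{\left(7,2 \left(-4\right) + 5 \right)} + 70116} = \frac{1}{133 \left(6 + \left(2 \left(-4\right) + 5\right)\right)^{2} + 70116} = \frac{1}{133 \left(6 + \left(-8 + 5\right)\right)^{2} + 70116} = \frac{1}{133 \left(6 - 3\right)^{2} + 70116} = \frac{1}{133 \cdot 3^{2} + 70116} = \frac{1}{133 \cdot 9 + 70116} = \frac{1}{1197 + 70116} = \frac{1}{71313}$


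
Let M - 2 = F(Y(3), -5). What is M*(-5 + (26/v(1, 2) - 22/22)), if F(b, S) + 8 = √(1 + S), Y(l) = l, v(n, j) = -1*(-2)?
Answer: -42 + 14*I ≈ -42.0 + 14.0*I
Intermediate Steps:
v(n, j) = 2
F(b, S) = -8 + √(1 + S)
M = -6 + 2*I (M = 2 + (-8 + √(1 - 5)) = 2 + (-8 + √(-4)) = 2 + (-8 + 2*I) = -6 + 2*I ≈ -6.0 + 2.0*I)
M*(-5 + (26/v(1, 2) - 22/22)) = (-6 + 2*I)*(-5 + (26/2 - 22/22)) = (-6 + 2*I)*(-5 + (26*(½) - 22*1/22)) = (-6 + 2*I)*(-5 + (13 - 1)) = (-6 + 2*I)*(-5 + 12) = (-6 + 2*I)*7 = -42 + 14*I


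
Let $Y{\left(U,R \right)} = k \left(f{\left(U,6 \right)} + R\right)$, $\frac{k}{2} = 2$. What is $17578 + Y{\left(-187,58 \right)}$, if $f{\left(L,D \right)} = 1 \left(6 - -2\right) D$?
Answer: $18002$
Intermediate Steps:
$k = 4$ ($k = 2 \cdot 2 = 4$)
$f{\left(L,D \right)} = 8 D$ ($f{\left(L,D \right)} = 1 \left(6 + 2\right) D = 1 \cdot 8 D = 8 D$)
$Y{\left(U,R \right)} = 192 + 4 R$ ($Y{\left(U,R \right)} = 4 \left(8 \cdot 6 + R\right) = 4 \left(48 + R\right) = 192 + 4 R$)
$17578 + Y{\left(-187,58 \right)} = 17578 + \left(192 + 4 \cdot 58\right) = 17578 + \left(192 + 232\right) = 17578 + 424 = 18002$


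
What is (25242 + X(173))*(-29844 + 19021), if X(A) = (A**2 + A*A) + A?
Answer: -922909679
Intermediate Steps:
X(A) = A + 2*A**2 (X(A) = (A**2 + A**2) + A = 2*A**2 + A = A + 2*A**2)
(25242 + X(173))*(-29844 + 19021) = (25242 + 173*(1 + 2*173))*(-29844 + 19021) = (25242 + 173*(1 + 346))*(-10823) = (25242 + 173*347)*(-10823) = (25242 + 60031)*(-10823) = 85273*(-10823) = -922909679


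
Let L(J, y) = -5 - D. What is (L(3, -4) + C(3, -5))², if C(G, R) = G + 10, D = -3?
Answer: 121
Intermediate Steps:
C(G, R) = 10 + G
L(J, y) = -2 (L(J, y) = -5 - 1*(-3) = -5 + 3 = -2)
(L(3, -4) + C(3, -5))² = (-2 + (10 + 3))² = (-2 + 13)² = 11² = 121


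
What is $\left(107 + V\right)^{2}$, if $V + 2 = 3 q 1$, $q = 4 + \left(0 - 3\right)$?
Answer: $11664$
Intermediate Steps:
$q = 1$ ($q = 4 - 3 = 1$)
$V = 1$ ($V = -2 + 3 \cdot 1 \cdot 1 = -2 + 3 \cdot 1 = -2 + 3 = 1$)
$\left(107 + V\right)^{2} = \left(107 + 1\right)^{2} = 108^{2} = 11664$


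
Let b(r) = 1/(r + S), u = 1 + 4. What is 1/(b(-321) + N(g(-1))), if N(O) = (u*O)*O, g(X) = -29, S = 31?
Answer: 290/1219449 ≈ 0.00023781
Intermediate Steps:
u = 5
b(r) = 1/(31 + r) (b(r) = 1/(r + 31) = 1/(31 + r))
N(O) = 5*O² (N(O) = (5*O)*O = 5*O²)
1/(b(-321) + N(g(-1))) = 1/(1/(31 - 321) + 5*(-29)²) = 1/(1/(-290) + 5*841) = 1/(-1/290 + 4205) = 1/(1219449/290) = 290/1219449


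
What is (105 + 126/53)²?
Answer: 32387481/2809 ≈ 11530.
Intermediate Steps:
(105 + 126/53)² = (5691/53)² = 32387481/2809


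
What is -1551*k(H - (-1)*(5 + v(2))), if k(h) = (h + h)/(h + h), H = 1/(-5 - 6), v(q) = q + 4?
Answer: -1551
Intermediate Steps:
v(q) = 4 + q
H = -1/11 (H = 1/(-11) = -1/11 ≈ -0.090909)
k(h) = 1 (k(h) = (2*h)/((2*h)) = (2*h)*(1/(2*h)) = 1)
-1551*k(H - (-1)*(5 + v(2))) = -1551*1 = -1551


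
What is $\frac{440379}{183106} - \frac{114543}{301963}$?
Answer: $\frac{112004653419}{55291237078} \approx 2.0257$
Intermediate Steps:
$\frac{440379}{183106} - \frac{114543}{301963} = \frac{112004653419}{55291237078}$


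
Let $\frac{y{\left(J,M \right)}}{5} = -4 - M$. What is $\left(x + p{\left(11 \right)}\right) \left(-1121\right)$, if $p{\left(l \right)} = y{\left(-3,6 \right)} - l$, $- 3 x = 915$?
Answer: $410286$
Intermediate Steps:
$x = -305$ ($x = \left(- \frac{1}{3}\right) 915 = -305$)
$y{\left(J,M \right)} = -20 - 5 M$ ($y{\left(J,M \right)} = 5 \left(-4 - M\right) = -20 - 5 M$)
$p{\left(l \right)} = -50 - l$ ($p{\left(l \right)} = \left(-20 - 30\right) - l = -50 - l$)
$\left(x + p{\left(11 \right)}\right) \left(-1121\right) = \left(-305 - 61\right) \left(-1121\right) = \left(-366\right) \left(-1121\right) = 410286$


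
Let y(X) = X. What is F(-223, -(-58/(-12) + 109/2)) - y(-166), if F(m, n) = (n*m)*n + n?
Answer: -7064572/9 ≈ -7.8495e+5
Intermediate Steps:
F(m, n) = n + m*n**2 (F(m, n) = (m*n)*n + n = m*n**2 + n = n + m*n**2)
F(-223, -(-58/(-12) + 109/2)) - y(-166) = (-(-58/(-12) + 109/2))*(1 - (-223)*(-58/(-12) + 109/2)) - 1*(-166) = (-(-58*(-1/12) + 109*(1/2)))*(1 - (-223)*(-58*(-1/12) + 109*(1/2))) + 166 = (-(29/6 + 109/2))*(1 - (-223)*(29/6 + 109/2)) + 166 = (-1*178/3)*(1 - (-223)*178/3) + 166 = -178*(1 - 223*(-178/3))/3 + 166 = -178*(1 + 39694/3)/3 + 166 = -178/3*39697/3 + 166 = -7066066/9 + 166 = -7064572/9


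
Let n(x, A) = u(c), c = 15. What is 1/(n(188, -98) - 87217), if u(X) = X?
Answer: -1/87202 ≈ -1.1468e-5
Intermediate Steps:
n(x, A) = 15
1/(n(188, -98) - 87217) = 1/(15 - 87217) = 1/(-87202) = -1/87202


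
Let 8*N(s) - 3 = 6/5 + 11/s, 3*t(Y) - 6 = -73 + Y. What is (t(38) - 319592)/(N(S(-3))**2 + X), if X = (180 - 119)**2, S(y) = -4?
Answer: -24545408000/285775323 ≈ -85.891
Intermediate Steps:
X = 3721 (X = 61**2 = 3721)
t(Y) = -67/3 + Y/3 (t(Y) = 2 + (-73 + Y)/3 = 2 + (-73/3 + Y/3) = -67/3 + Y/3)
N(s) = 21/40 + 11/(8*s) (N(s) = 3/8 + (6/5 + 11/s)/8 = 3/8 + (3/20 + 11/(8*s)) = 21/40 + 11/(8*s))
(t(38) - 319592)/(N(S(-3))**2 + X) = ((-67/3 + (1/3)*38) - 319592)/(((1/40)*(55 + 21*(-4))/(-4))**2 + 3721) = ((-67/3 + 38/3) - 319592)/(((1/40)*(-1/4)*(55 - 84))**2 + 3721) = (-29/3 - 319592)/(((1/40)*(-1/4)*(-29))**2 + 3721) = -958805/(3*((29/160)**2 + 3721)) = -958805/(3*(841/25600 + 3721)) = -958805/(3*95258441/25600) = -958805/3*25600/95258441 = -24545408000/285775323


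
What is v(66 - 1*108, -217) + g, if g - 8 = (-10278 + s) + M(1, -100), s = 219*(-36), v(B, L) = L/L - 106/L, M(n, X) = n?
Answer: -3938878/217 ≈ -18152.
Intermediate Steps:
v(B, L) = 1 - 106/L
s = -7884
g = -18153 (g = 8 + ((-10278 - 7884) + 1) = 8 + (-18162 + 1) = 8 - 18161 = -18153)
v(66 - 1*108, -217) + g = (-106 - 217)/(-217) - 18153 = -1/217*(-323) - 18153 = 323/217 - 18153 = -3938878/217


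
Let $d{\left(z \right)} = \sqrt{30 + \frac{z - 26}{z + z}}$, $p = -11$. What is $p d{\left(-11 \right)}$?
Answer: $- \frac{\sqrt{15334}}{2} \approx -61.915$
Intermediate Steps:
$d{\left(z \right)} = \sqrt{30 + \frac{-26 + z}{2 z}}$
$p d{\left(-11 \right)} = - 11 \frac{\sqrt{122 - \frac{52}{-11}}}{2} = - 11 \frac{\sqrt{122 - - \frac{52}{11}}}{2} = - 11 \frac{\sqrt{122 + \frac{52}{11}}}{2} = - 11 \frac{\sqrt{\frac{1394}{11}}}{2} = - 11 \frac{\frac{1}{11} \sqrt{15334}}{2} = - 11 \frac{\sqrt{15334}}{22} = - \frac{\sqrt{15334}}{2}$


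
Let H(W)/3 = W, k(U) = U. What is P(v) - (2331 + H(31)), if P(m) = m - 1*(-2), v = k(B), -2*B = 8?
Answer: -2426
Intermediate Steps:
B = -4 (B = -1/2*8 = -4)
v = -4
P(m) = 2 + m (P(m) = m + 2 = 2 + m)
H(W) = 3*W
P(v) - (2331 + H(31)) = (2 - 4) - (2331 + 3*31) = -2 - (2331 + 93) = -2 - 1*2424 = -2 - 2424 = -2426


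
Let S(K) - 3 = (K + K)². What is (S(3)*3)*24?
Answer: 2808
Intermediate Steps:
S(K) = 3 + 4*K² (S(K) = 3 + (K + K)² = 3 + (2*K)² = 3 + 4*K²)
(S(3)*3)*24 = ((3 + 4*3²)*3)*24 = ((3 + 4*9)*3)*24 = ((3 + 36)*3)*24 = (39*3)*24 = 117*24 = 2808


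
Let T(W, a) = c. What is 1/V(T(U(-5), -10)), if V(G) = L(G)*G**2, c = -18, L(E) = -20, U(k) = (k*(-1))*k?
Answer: -1/6480 ≈ -0.00015432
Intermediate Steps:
U(k) = -k**2 (U(k) = (-k)*k = -k**2)
T(W, a) = -18
V(G) = -20*G**2
1/V(T(U(-5), -10)) = 1/(-20*(-18)**2) = 1/(-20*324) = 1/(-6480) = -1/6480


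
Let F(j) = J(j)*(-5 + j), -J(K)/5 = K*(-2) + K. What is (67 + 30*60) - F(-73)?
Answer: -26603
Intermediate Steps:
J(K) = 5*K (J(K) = -5*(K*(-2) + K) = -5*(-2*K + K) = -(-5)*K = 5*K)
F(j) = 5*j*(-5 + j) (F(j) = (5*j)*(-5 + j) = 5*j*(-5 + j))
(67 + 30*60) - F(-73) = (67 + 30*60) - 5*(-73)*(-5 - 73) = (67 + 1800) - 5*(-73)*(-78) = 1867 - 1*28470 = 1867 - 28470 = -26603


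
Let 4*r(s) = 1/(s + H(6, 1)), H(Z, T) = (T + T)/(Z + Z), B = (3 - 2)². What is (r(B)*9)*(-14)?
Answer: -27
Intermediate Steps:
B = 1 (B = 1² = 1)
H(Z, T) = T/Z (H(Z, T) = (2*T)/((2*Z)) = (2*T)*(1/(2*Z)) = T/Z)
r(s) = 1/(4*(⅙ + s)) (r(s) = 1/(4*(s + 1/6)) = 1/(4*(s + 1*(⅙))) = 1/(4*(s + ⅙)) = 1/(4*(⅙ + s)))
(r(B)*9)*(-14) = ((3/(2*(1 + 6*1)))*9)*(-14) = ((3/(2*(1 + 6)))*9)*(-14) = (((3/2)/7)*9)*(-14) = (((3/2)*(⅐))*9)*(-14) = ((3/14)*9)*(-14) = (27/14)*(-14) = -27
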